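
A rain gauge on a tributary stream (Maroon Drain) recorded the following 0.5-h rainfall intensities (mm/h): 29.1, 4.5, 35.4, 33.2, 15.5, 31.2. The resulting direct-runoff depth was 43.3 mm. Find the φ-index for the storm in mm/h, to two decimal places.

φ ≈ 11.56 mm/h

Only the 5 blocks with intensity above φ contribute runoff: 29.1, 35.4, 33.2, 15.5, 31.2 mm/h.
Σ(I−φ)·Δt = d  ⇒  (29.1+35.4+33.2+15.5+31.2 − 5φ)·0.5 = 43.3
φ = (144.4 − 43.3/0.5) / 5 = 11.56 mm/h.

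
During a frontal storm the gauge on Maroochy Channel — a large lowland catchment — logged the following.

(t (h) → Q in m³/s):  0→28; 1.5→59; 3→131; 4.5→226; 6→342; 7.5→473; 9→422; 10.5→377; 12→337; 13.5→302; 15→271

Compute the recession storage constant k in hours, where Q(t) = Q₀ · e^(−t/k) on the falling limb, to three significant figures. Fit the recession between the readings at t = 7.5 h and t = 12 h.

On the falling limb, Q drops from 473 to 337 m³/s between t = 7.5 h and t = 12 h (Δt = 4.5 h).
k = −Δt / ln(Q₂/Q₁) = −4.5 / ln(337/473) = 13.3 h.

k ≈ 13.3 h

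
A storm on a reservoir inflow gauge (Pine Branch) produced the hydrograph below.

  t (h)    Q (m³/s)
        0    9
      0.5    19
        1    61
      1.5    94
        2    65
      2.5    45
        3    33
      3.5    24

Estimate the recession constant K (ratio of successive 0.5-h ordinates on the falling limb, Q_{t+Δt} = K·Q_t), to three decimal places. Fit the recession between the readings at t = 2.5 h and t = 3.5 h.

K ≈ 0.730

Using the recession-limb readings at t = 2.5 h and t = 3.5 h: Q falls from 45 to 24 m³/s over 2 intervals.
K = (Q₂/Q₁)^(1/2) = (24/45)^(1/2) = 0.730.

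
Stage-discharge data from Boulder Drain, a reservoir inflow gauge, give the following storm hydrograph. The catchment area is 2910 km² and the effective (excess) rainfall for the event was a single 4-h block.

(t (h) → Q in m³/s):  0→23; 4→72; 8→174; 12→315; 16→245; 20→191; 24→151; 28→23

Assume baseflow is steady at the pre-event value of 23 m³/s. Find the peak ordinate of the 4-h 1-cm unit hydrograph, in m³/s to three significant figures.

U_p ≈ 584 m³/s

Direct runoff: 0.0, 49.0, 151.0, 292.0, 222.0, 168.0, 128.0, 0.0 m³/s; ΣQ_DR = 1010 m³/s, peak = 292.0 m³/s.
Runoff depth d = ΣQ_DR·Δt / A = 1010 × 14400 / (2910 km²) = 4.998 mm.
The 1-cm UH is the DRH scaled by (10 mm)/d, so U_p = 292.0 × 10/4.998 = 584 m³/s.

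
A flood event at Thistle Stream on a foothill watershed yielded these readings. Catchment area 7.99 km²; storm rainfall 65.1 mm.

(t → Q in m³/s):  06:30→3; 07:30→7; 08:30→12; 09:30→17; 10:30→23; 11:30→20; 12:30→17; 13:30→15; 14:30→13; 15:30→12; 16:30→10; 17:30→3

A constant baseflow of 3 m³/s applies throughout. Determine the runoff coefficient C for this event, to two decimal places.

ΣQ_DR = 116.0 m³/s; V = ΣQ_DR·Δt = 4.176 × 10^5 m³.
Runoff depth d = V / A = 52.27 mm.
C = d / P = 52.27 / 65.1 = 0.80.

C ≈ 0.80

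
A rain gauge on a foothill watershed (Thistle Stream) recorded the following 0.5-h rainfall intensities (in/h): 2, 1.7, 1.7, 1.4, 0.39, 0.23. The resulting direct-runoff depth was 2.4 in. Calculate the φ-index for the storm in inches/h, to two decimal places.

φ ≈ 0.50 in/h

Only the 4 blocks with intensity above φ contribute runoff: 2, 1.7, 1.7, 1.4 in/h.
Σ(I−φ)·Δt = d  ⇒  (2+1.7+1.7+1.4 − 4φ)·0.5 = 2.4
φ = (6.800 − 2.4/0.5) / 4 = 0.50 in/h.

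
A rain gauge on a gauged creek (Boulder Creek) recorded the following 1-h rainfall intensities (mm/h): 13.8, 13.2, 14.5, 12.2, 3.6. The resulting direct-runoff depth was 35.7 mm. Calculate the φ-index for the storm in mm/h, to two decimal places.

φ ≈ 4.50 mm/h

Only the 4 blocks with intensity above φ contribute runoff: 13.8, 13.2, 14.5, 12.2 mm/h.
Σ(I−φ)·Δt = d  ⇒  (13.8+13.2+14.5+12.2 − 4φ)·1 = 35.7
φ = (53.70 − 35.7/1) / 4 = 4.50 mm/h.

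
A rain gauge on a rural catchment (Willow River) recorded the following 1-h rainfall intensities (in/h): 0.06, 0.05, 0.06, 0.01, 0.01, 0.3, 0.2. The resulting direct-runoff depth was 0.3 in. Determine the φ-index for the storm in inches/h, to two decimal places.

φ ≈ 0.10 in/h

Only the 2 blocks with intensity above φ contribute runoff: 0.3, 0.2 in/h.
Σ(I−φ)·Δt = d  ⇒  (0.3+0.2 − 2φ)·1 = 0.3
φ = (0.5000 − 0.3/1) / 2 = 0.10 in/h.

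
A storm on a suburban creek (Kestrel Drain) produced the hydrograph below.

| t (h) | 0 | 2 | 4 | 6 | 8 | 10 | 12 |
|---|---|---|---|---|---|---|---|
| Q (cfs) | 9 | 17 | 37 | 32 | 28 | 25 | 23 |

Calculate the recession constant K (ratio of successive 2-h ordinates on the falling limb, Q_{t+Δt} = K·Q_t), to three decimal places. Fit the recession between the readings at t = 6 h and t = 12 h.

Using the recession-limb readings at t = 6 h and t = 12 h: Q falls from 32 to 23 cfs over 3 intervals.
K = (Q₂/Q₁)^(1/3) = (23/32)^(1/3) = 0.896.

K ≈ 0.896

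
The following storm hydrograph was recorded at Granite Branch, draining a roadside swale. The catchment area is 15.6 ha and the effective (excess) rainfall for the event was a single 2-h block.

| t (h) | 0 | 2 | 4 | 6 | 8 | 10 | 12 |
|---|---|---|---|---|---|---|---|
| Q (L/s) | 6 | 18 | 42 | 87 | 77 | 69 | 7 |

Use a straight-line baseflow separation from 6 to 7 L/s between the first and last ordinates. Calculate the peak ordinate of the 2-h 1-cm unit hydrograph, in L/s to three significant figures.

U_p ≈ 67.0 L/s

Direct runoff: 0.00, 11.83, 35.67, 80.50, 70.33, 62.17, 0.00 L/s; ΣQ_DR = 260.5 L/s, peak = 80.50 L/s.
Runoff depth d = ΣQ_DR·Δt / A = 260.5 × 7200 / (15.6 ha) = 12.02 mm.
The 1-cm UH is the DRH scaled by (10 mm)/d, so U_p = 80.50 × 10/12.02 = 67.0 L/s.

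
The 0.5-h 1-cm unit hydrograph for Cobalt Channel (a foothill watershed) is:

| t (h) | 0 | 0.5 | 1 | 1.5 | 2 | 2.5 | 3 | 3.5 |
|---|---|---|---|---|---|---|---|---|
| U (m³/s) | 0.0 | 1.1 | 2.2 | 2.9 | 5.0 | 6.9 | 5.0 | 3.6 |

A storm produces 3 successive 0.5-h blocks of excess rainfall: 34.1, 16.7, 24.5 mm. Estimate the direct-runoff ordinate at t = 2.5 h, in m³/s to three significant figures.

By discrete convolution, Q_j = Σ (P_i / 10 mm) · U_{j−i}.
At t = 2.5 h (j=5): Q = (34.1/10)·6.9 + (16.7/10)·5.0 + (24.5/10)·2.9 = 39.0 m³/s.

Q ≈ 39.0 m³/s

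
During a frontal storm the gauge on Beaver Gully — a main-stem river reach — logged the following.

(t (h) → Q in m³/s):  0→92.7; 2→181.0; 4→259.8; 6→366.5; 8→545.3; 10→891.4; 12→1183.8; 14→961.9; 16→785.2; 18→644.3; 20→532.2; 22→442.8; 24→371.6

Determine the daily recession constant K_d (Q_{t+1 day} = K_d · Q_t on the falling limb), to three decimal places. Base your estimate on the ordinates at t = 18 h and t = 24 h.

K_d ≈ 0.111

Between t = 18 h and t = 24 h the flow falls from 644.3 to 371.6 m³/s over 3×2 h = 6 h.
Per-interval ratio K = (371.6/644.3)^(1/3) = 0.8324; K_d = K^(24/2) = 0.111.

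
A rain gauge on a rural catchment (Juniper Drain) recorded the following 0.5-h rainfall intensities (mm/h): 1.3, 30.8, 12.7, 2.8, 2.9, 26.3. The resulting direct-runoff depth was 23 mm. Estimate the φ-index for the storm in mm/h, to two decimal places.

φ ≈ 7.93 mm/h

Only the 3 blocks with intensity above φ contribute runoff: 30.8, 12.7, 26.3 mm/h.
Σ(I−φ)·Δt = d  ⇒  (30.8+12.7+26.3 − 3φ)·0.5 = 23
φ = (69.80 − 23/0.5) / 3 = 7.93 mm/h.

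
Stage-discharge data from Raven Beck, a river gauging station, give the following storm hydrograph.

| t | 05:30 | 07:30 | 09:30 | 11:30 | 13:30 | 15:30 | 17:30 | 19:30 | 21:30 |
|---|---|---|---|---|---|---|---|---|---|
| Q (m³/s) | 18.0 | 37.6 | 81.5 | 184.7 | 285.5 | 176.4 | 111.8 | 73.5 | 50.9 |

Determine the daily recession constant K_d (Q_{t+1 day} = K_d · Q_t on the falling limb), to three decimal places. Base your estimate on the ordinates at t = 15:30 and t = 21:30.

K_d ≈ 0.007

Between t = 15:30 and t = 21:30 the flow falls from 176.4 to 50.9 m³/s over 3×2 h = 6 h.
Per-interval ratio K = (50.9/176.4)^(1/3) = 0.6608; K_d = K^(24/2) = 0.007.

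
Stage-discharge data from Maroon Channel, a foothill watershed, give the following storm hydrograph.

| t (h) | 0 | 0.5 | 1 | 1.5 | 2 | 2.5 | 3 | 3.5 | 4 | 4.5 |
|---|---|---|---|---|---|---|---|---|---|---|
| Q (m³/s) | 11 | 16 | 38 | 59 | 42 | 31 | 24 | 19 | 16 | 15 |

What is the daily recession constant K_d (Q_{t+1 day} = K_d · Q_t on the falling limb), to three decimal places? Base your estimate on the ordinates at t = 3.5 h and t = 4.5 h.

K_d ≈ 0.003

Between t = 3.5 h and t = 4.5 h the flow falls from 19 to 15 m³/s over 2×0.5 h = 1 h.
Per-interval ratio K = (15/19)^(1/2) = 0.8885; K_d = K^(24/0.5) = 0.003.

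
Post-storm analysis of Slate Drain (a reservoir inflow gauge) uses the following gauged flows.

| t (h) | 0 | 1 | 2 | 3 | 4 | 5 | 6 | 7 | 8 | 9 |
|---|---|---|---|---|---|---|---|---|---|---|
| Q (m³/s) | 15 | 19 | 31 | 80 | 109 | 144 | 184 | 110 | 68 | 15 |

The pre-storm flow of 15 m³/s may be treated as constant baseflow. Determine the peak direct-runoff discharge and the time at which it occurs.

Subtracting baseflow gives direct-runoff ordinates: 0.0, 4.0, 16.0, 65.0, 94.0, 129.0, 169.0, 95.0, 53.0, 0.0 m³/s.
The maximum is 169.0 m³/s, occurring at the reading for t = 6 h.

Q_p = 169.0 m³/s at t = 6 h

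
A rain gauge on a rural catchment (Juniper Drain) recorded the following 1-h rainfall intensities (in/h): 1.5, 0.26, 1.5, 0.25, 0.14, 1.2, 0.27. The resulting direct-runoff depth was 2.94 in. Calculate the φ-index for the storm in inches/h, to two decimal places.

φ ≈ 0.42 in/h

Only the 3 blocks with intensity above φ contribute runoff: 1.5, 1.5, 1.2 in/h.
Σ(I−φ)·Δt = d  ⇒  (1.5+1.5+1.2 − 3φ)·1 = 2.94
φ = (4.200 − 2.94/1) / 3 = 0.42 in/h.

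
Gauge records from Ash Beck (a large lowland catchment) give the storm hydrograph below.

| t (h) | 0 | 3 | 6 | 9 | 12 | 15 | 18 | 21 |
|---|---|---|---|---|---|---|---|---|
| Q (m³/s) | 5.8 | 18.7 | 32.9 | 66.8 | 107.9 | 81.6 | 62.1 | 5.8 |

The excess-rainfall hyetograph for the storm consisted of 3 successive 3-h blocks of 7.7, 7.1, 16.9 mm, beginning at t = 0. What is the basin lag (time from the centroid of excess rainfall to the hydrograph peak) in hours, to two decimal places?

Centroid of excess rainfall: t_c = Σ P_i·t̄_i / ΣP_i = 5.3707 h (block centres at 1.5, 4.5, 7.5 h).
Hydrograph peak occurs at t = 12 h, so basin lag t_L = 12 − 5.3707 = 6.63 h.

t_L ≈ 6.63 h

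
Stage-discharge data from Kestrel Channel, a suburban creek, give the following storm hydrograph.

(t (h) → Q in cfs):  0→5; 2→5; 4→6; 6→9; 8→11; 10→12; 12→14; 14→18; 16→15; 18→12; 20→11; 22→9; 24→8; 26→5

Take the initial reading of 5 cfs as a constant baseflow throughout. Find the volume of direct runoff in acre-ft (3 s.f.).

Direct-runoff ordinates (Q − Q_b): 0.0, 0.0, 1.0, 4.0, 6.0, 7.0, 9.0, 13.0, 10.0, 7.0, 6.0, 4.0, 3.0, 0.0 cfs.
ΣQ_DR = 70.00 cfs.
With Δt = 2 h = 7200 s, V = ΣQ_DR · Δt = 70.00 × 7200 = 5.04 × 10^5 ft³ = 11.6 acre-ft.

V ≈ 11.6 acre-ft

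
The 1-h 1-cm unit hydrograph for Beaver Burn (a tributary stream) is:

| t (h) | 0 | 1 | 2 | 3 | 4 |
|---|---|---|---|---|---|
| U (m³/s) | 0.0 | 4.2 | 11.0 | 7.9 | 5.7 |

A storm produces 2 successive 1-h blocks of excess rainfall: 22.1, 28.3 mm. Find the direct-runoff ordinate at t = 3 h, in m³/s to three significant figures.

Q ≈ 48.6 m³/s

By discrete convolution, Q_j = Σ (P_i / 10 mm) · U_{j−i}.
At t = 3 h (j=3): Q = (22.1/10)·7.9 + (28.3/10)·11.0 = 48.6 m³/s.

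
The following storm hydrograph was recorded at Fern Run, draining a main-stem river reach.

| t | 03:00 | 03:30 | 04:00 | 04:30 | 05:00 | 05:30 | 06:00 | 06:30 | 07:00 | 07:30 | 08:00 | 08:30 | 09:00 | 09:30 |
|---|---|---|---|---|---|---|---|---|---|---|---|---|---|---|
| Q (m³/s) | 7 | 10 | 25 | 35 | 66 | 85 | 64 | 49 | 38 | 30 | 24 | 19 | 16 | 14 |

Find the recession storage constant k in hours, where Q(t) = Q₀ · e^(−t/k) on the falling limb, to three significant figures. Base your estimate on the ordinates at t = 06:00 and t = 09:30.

On the falling limb, Q drops from 64 to 14 m³/s between t = 06:00 and t = 09:30 (Δt = 3.5 h).
k = −Δt / ln(Q₂/Q₁) = −3.5 / ln(14/64) = 2.30 h.

k ≈ 2.30 h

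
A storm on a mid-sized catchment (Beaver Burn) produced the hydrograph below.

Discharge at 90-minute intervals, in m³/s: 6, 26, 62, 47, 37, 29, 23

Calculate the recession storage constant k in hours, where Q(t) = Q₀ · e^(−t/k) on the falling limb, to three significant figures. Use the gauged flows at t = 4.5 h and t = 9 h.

k ≈ 6.30 h

On the falling limb, Q drops from 47 to 23 m³/s between t = 4.5 h and t = 9 h (Δt = 4.5 h).
k = −Δt / ln(Q₂/Q₁) = −4.5 / ln(23/47) = 6.30 h.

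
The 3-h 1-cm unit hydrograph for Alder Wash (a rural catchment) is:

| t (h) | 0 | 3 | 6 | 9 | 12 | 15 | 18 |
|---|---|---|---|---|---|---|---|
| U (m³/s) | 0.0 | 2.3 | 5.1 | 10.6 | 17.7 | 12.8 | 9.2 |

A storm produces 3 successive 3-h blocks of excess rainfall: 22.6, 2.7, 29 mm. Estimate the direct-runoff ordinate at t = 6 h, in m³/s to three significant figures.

By discrete convolution, Q_j = Σ (P_i / 10 mm) · U_{j−i}.
At t = 6 h (j=2): Q = (22.6/10)·5.1 + (2.7/10)·2.3 + (29/10)·0.0 = 12.1 m³/s.

Q ≈ 12.1 m³/s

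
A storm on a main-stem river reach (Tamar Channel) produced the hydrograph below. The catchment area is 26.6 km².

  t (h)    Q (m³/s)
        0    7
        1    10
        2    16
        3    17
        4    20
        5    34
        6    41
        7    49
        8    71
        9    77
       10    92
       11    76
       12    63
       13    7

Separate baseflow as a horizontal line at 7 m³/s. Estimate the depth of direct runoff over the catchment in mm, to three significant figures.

d ≈ 65.2 mm

Direct runoff: 0.0, 3.0, 9.0, 10.0, 13.0, 27.0, 34.0, 42.0, 64.0, 70.0, 85.0, 69.0, 56.0, 0.0 m³/s; ΣQ_DR = 482.0 m³/s.
V = ΣQ_DR · Δt = 482.0 × 3600 s = 1.735 × 10^6 m³.
Over A = 26.6 km², depth = V / A = 65.2 mm.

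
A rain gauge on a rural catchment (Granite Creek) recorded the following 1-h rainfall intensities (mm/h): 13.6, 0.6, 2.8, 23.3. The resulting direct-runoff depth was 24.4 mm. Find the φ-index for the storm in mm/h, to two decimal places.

Only the 2 blocks with intensity above φ contribute runoff: 13.6, 23.3 mm/h.
Σ(I−φ)·Δt = d  ⇒  (13.6+23.3 − 2φ)·1 = 24.4
φ = (36.90 − 24.4/1) / 2 = 6.25 mm/h.

φ ≈ 6.25 mm/h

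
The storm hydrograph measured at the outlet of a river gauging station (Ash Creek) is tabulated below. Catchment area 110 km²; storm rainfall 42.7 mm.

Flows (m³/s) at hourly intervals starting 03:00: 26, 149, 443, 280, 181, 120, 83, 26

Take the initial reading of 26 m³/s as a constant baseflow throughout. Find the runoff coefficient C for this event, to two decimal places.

C ≈ 0.84

ΣQ_DR = 1100 m³/s; V = ΣQ_DR·Δt = 3.960 × 10^6 m³.
Runoff depth d = V / A = 36.00 mm.
C = d / P = 36.00 / 42.7 = 0.84.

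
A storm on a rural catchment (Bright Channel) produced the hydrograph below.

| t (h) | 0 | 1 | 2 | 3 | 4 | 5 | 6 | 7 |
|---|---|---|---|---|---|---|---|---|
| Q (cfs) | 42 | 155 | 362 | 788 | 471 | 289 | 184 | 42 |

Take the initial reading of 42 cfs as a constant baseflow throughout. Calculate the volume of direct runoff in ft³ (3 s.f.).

V ≈ 7.19 × 10^6 ft³

Direct-runoff ordinates (Q − Q_b): 0.0, 113.0, 320.0, 746.0, 429.0, 247.0, 142.0, 0.0 cfs.
ΣQ_DR = 1997 cfs.
With Δt = 1 h = 3600 s, V = ΣQ_DR · Δt = 1997 × 3600 = 7.19 × 10^6 ft³.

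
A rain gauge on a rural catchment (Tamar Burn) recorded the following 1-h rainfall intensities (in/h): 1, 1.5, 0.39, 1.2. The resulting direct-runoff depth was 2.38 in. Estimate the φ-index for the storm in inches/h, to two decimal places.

Only the 3 blocks with intensity above φ contribute runoff: 1, 1.5, 1.2 in/h.
Σ(I−φ)·Δt = d  ⇒  (1+1.5+1.2 − 3φ)·1 = 2.38
φ = (3.700 − 2.38/1) / 3 = 0.44 in/h.

φ ≈ 0.44 in/h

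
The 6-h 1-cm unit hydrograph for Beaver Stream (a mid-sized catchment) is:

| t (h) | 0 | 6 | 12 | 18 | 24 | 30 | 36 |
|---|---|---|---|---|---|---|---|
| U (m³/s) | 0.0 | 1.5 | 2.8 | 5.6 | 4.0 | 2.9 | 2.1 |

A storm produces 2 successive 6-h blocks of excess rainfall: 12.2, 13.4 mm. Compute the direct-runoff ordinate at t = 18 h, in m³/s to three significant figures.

By discrete convolution, Q_j = Σ (P_i / 10 mm) · U_{j−i}.
At t = 18 h (j=3): Q = (12.2/10)·5.6 + (13.4/10)·2.8 = 10.6 m³/s.

Q ≈ 10.6 m³/s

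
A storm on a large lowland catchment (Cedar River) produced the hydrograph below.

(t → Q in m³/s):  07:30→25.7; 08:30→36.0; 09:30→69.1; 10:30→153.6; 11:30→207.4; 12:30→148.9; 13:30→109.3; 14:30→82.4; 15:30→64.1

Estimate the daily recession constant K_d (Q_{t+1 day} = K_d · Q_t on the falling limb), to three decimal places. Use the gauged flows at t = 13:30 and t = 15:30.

K_d ≈ 0.002

Between t = 13:30 and t = 15:30 the flow falls from 109.3 to 64.1 m³/s over 2×1 h = 2 h.
Per-interval ratio K = (64.1/109.3)^(1/2) = 0.7658; K_d = K^(24/1) = 0.002.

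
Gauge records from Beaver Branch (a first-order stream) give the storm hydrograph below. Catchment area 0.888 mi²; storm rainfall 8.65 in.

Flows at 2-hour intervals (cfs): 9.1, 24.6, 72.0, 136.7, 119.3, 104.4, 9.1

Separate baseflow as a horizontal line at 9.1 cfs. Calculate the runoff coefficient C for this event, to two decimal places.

C ≈ 0.17

ΣQ_DR = 411.5 cfs; V = ΣQ_DR·Δt = 2.963 × 10^6 ft³.
Runoff depth d = V / A = 1.436 in.
C = d / P = 1.436 / 8.65 = 0.17.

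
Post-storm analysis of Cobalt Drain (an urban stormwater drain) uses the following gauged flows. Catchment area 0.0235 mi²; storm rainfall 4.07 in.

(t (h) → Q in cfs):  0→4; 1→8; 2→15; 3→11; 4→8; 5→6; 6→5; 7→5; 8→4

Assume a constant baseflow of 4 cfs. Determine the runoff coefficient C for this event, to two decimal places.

ΣQ_DR = 30.00 cfs; V = ΣQ_DR·Δt = 1.080 × 10^5 ft³.
Runoff depth d = V / A = 1.978 in.
C = d / P = 1.978 / 4.07 = 0.49.

C ≈ 0.49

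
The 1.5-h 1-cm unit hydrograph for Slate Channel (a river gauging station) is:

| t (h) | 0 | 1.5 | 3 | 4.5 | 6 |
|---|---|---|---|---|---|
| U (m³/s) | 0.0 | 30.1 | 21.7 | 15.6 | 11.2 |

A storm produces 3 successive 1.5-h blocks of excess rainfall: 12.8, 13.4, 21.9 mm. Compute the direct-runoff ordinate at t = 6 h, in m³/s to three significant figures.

Q ≈ 82.8 m³/s

By discrete convolution, Q_j = Σ (P_i / 10 mm) · U_{j−i}.
At t = 6 h (j=4): Q = (12.8/10)·11.2 + (13.4/10)·15.6 + (21.9/10)·21.7 = 82.8 m³/s.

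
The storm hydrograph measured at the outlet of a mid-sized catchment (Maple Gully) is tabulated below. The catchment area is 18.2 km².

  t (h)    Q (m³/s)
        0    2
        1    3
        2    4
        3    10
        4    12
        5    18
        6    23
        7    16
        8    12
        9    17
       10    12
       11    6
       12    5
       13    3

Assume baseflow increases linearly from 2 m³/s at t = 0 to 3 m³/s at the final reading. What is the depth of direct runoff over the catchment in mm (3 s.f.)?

d ≈ 21.4 mm

Direct runoff: 0.00, 0.92, 1.85, 7.77, 9.69, 15.62, 20.54, 13.46, 9.38, 14.31, 9.23, 3.15, 2.08, 0.00 m³/s; ΣQ_DR = 108.0 m³/s.
V = ΣQ_DR · Δt = 108.0 × 3600 s = 3.888 × 10^5 m³.
Over A = 18.2 km², depth = V / A = 21.4 mm.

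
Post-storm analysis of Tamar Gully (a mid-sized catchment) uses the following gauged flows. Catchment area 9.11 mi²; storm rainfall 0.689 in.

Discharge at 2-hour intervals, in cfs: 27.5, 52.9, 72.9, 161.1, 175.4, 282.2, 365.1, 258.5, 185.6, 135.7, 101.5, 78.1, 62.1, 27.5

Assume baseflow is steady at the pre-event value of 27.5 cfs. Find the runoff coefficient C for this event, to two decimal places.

C ≈ 0.79

ΣQ_DR = 1601 cfs; V = ΣQ_DR·Δt = 1.153 × 10^7 ft³.
Runoff depth d = V / A = 0.5447 in.
C = d / P = 0.5447 / 0.689 = 0.79.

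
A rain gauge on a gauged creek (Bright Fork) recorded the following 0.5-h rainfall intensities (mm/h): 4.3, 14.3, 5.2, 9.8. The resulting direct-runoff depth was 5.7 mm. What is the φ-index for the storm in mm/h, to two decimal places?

Only the 2 blocks with intensity above φ contribute runoff: 14.3, 9.8 mm/h.
Σ(I−φ)·Δt = d  ⇒  (14.3+9.8 − 2φ)·0.5 = 5.7
φ = (24.10 − 5.7/0.5) / 2 = 6.35 mm/h.

φ ≈ 6.35 mm/h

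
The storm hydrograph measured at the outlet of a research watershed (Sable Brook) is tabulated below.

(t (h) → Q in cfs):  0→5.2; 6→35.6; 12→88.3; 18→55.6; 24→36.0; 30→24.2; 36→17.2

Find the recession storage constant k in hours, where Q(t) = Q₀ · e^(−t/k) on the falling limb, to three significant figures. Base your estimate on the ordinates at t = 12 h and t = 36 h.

k ≈ 14.7 h

On the falling limb, Q drops from 88.3 to 17.2 cfs between t = 12 h and t = 36 h (Δt = 24 h).
k = −Δt / ln(Q₂/Q₁) = −24 / ln(17.2/88.3) = 14.7 h.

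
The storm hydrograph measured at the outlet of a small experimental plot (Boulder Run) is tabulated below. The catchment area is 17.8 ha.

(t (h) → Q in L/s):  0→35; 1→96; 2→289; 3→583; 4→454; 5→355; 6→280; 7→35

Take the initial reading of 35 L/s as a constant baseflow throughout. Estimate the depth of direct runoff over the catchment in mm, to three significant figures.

Direct runoff: 0.0, 61.0, 254.0, 548.0, 419.0, 320.0, 245.0, 0.0 L/s; ΣQ_DR = 1847 L/s.
V = ΣQ_DR · Δt = 1847 × 3600 s = 6.649 × 10^6 L.
Over A = 17.8 ha, depth = V / A = 37.4 mm.

d ≈ 37.4 mm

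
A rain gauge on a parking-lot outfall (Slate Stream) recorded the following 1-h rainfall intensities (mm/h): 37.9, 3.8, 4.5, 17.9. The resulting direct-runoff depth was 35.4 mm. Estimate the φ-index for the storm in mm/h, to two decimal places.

φ ≈ 10.20 mm/h

Only the 2 blocks with intensity above φ contribute runoff: 37.9, 17.9 mm/h.
Σ(I−φ)·Δt = d  ⇒  (37.9+17.9 − 2φ)·1 = 35.4
φ = (55.80 − 35.4/1) / 2 = 10.20 mm/h.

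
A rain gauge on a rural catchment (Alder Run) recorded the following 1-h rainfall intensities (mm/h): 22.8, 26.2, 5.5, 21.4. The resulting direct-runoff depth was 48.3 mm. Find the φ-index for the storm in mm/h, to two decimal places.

Only the 3 blocks with intensity above φ contribute runoff: 22.8, 26.2, 21.4 mm/h.
Σ(I−φ)·Δt = d  ⇒  (22.8+26.2+21.4 − 3φ)·1 = 48.3
φ = (70.40 − 48.3/1) / 3 = 7.37 mm/h.

φ ≈ 7.37 mm/h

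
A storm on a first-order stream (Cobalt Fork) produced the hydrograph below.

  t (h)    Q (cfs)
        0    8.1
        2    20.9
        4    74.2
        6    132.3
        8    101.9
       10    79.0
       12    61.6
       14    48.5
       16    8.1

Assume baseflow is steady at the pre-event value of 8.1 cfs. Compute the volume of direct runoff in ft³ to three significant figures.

Direct-runoff ordinates (Q − Q_b): 0.0, 12.8, 66.1, 124.2, 93.8, 70.9, 53.5, 40.4, 0.0 cfs.
ΣQ_DR = 461.7 cfs.
With Δt = 2 h = 7200 s, V = ΣQ_DR · Δt = 461.7 × 7200 = 3.32 × 10^6 ft³.

V ≈ 3.32 × 10^6 ft³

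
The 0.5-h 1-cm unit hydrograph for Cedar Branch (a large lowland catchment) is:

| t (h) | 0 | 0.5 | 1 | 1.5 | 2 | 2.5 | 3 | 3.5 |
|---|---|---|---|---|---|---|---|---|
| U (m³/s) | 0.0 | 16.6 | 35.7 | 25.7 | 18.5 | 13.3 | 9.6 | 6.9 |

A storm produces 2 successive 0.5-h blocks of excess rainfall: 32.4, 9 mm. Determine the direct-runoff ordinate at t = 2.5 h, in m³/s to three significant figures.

Q ≈ 59.7 m³/s

By discrete convolution, Q_j = Σ (P_i / 10 mm) · U_{j−i}.
At t = 2.5 h (j=5): Q = (32.4/10)·13.3 + (9/10)·18.5 = 59.7 m³/s.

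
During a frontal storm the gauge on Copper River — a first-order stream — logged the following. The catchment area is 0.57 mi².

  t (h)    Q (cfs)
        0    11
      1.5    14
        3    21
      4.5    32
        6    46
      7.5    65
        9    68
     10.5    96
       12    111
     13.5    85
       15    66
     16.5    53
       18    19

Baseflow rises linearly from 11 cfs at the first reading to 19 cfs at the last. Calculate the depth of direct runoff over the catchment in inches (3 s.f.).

Direct runoff: 0.00, 2.33, 8.67, 19.00, 32.33, 50.67, 53.00, 80.33, 94.67, 68.00, 48.33, 34.67, 0.00 cfs; ΣQ_DR = 492.0 cfs.
V = ΣQ_DR · Δt = 492.0 × 5400 s = 2.657 × 10^6 ft³.
Over A = 0.57 mi², depth = V / A = 2.01 in.

d ≈ 2.01 in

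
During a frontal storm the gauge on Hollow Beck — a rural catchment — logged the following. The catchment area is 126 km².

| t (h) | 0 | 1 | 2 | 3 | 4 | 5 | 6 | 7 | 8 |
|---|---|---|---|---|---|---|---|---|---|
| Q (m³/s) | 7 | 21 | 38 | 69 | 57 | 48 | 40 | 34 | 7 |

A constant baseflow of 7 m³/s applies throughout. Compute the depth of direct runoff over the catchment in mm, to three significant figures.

Direct runoff: 0.0, 14.0, 31.0, 62.0, 50.0, 41.0, 33.0, 27.0, 0.0 m³/s; ΣQ_DR = 258.0 m³/s.
V = ΣQ_DR · Δt = 258.0 × 3600 s = 9.288 × 10^5 m³.
Over A = 126 km², depth = V / A = 7.37 mm.

d ≈ 7.37 mm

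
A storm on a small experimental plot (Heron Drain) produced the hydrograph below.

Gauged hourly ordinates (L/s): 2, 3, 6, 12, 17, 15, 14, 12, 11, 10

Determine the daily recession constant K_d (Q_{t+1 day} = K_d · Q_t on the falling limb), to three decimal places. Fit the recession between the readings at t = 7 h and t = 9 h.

K_d ≈ 0.112

Between t = 7 h and t = 9 h the flow falls from 12 to 10 L/s over 2×1 h = 2 h.
Per-interval ratio K = (10/12)^(1/2) = 0.9129; K_d = K^(24/1) = 0.112.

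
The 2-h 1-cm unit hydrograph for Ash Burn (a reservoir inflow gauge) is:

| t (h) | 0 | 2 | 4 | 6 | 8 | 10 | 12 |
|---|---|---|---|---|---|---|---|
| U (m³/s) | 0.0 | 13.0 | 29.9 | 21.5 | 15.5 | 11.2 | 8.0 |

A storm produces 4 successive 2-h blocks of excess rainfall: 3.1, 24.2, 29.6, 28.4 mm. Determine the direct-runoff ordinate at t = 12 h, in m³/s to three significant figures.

By discrete convolution, Q_j = Σ (P_i / 10 mm) · U_{j−i}.
At t = 12 h (j=6): Q = (3.1/10)·8.0 + (24.2/10)·11.2 + (29.6/10)·15.5 + (28.4/10)·21.5 = 137 m³/s.

Q ≈ 137 m³/s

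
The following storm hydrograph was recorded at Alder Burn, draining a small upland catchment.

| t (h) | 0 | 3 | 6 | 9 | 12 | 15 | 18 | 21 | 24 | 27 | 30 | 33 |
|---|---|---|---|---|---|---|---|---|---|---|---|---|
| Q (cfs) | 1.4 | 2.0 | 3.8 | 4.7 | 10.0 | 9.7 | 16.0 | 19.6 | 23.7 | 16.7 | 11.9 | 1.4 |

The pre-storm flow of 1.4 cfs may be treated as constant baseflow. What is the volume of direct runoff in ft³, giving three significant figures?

V ≈ 1.12 × 10^6 ft³

Direct-runoff ordinates (Q − Q_b): 0.0, 0.6, 2.4, 3.3, 8.6, 8.3, 14.6, 18.2, 22.3, 15.3, 10.5, 0.0 cfs.
ΣQ_DR = 104.1 cfs.
With Δt = 3 h = 10800 s, V = ΣQ_DR · Δt = 104.1 × 10800 = 1.12 × 10^6 ft³.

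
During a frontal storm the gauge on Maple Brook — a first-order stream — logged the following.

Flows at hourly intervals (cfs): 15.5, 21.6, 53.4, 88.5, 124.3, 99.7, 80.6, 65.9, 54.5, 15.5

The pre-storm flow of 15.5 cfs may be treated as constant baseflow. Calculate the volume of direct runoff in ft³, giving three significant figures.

V ≈ 1.67 × 10^6 ft³

Direct-runoff ordinates (Q − Q_b): 0.0, 6.1, 37.9, 73.0, 108.8, 84.2, 65.1, 50.4, 39.0, 0.0 cfs.
ΣQ_DR = 464.5 cfs.
With Δt = 1 h = 3600 s, V = ΣQ_DR · Δt = 464.5 × 3600 = 1.67 × 10^6 ft³.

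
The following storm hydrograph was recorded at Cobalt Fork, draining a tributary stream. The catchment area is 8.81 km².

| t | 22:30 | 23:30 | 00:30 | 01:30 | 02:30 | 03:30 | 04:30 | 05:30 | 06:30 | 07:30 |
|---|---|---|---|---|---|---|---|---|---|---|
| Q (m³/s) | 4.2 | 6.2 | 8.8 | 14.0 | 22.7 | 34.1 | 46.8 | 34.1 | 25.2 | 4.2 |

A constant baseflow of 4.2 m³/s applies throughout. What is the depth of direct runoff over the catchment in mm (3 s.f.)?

d ≈ 64.7 mm

Direct runoff: 0.0, 2.0, 4.6, 9.8, 18.5, 29.9, 42.6, 29.9, 21.0, 0.0 m³/s; ΣQ_DR = 158.3 m³/s.
V = ΣQ_DR · Δt = 158.3 × 3600 s = 5.699 × 10^5 m³.
Over A = 8.81 km², depth = V / A = 64.7 mm.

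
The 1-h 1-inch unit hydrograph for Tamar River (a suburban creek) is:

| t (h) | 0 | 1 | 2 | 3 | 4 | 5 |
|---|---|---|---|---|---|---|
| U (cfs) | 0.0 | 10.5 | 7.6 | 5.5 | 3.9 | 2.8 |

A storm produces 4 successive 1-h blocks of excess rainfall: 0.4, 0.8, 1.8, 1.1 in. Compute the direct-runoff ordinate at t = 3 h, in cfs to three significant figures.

Q ≈ 27.2 cfs

By discrete convolution, Q_j = Σ (P_i / 1 in) · U_{j−i}.
At t = 3 h (j=3): Q = (0.4/1)·5.5 + (0.8/1)·7.6 + (1.8/1)·10.5 + (1.1/1)·0.0 = 27.2 cfs.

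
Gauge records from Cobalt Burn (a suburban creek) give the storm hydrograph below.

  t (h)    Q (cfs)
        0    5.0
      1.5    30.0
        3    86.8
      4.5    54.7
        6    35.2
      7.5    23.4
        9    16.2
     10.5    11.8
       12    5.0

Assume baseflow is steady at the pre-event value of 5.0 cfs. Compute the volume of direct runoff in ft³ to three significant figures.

V ≈ 1.20 × 10^6 ft³

Direct-runoff ordinates (Q − Q_b): 0.0, 25.0, 81.8, 49.7, 30.2, 18.4, 11.2, 6.8, 0.0 cfs.
ΣQ_DR = 223.1 cfs.
With Δt = 1.5 h = 5400 s, V = ΣQ_DR · Δt = 223.1 × 5400 = 1.20 × 10^6 ft³.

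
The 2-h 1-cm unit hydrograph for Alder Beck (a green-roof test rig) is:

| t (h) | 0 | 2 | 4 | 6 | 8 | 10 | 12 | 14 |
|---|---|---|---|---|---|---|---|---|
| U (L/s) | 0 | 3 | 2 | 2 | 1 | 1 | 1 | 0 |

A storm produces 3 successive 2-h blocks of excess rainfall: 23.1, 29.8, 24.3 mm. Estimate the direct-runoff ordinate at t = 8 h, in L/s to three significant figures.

Q ≈ 13.1 L/s

By discrete convolution, Q_j = Σ (P_i / 10 mm) · U_{j−i}.
At t = 8 h (j=4): Q = (23.1/10)·1 + (29.8/10)·2 + (24.3/10)·2 = 13.1 L/s.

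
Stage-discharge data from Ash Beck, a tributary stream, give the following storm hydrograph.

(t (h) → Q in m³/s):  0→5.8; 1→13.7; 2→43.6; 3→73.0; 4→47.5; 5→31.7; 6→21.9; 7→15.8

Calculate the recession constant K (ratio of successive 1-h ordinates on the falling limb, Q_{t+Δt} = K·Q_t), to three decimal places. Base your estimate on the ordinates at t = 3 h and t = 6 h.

K ≈ 0.669

Using the recession-limb readings at t = 3 h and t = 6 h: Q falls from 73.0 to 21.9 m³/s over 3 intervals.
K = (Q₂/Q₁)^(1/3) = (21.9/73.0)^(1/3) = 0.669.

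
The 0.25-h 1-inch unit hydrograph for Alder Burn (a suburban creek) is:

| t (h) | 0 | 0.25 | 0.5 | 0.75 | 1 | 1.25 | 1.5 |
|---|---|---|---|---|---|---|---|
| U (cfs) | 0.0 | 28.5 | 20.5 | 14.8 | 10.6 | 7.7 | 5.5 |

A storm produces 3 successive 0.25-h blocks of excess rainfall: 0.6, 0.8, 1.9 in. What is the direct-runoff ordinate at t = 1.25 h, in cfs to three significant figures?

Q ≈ 41.2 cfs

By discrete convolution, Q_j = Σ (P_i / 1 in) · U_{j−i}.
At t = 1.25 h (j=5): Q = (0.6/1)·7.7 + (0.8/1)·10.6 + (1.9/1)·14.8 = 41.2 cfs.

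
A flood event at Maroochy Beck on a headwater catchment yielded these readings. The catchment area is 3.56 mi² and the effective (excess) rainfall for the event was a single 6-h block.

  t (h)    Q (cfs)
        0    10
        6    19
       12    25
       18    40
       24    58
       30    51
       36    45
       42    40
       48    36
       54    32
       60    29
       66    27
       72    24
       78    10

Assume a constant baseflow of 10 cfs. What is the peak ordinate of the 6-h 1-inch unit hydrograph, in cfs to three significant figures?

Direct runoff: 0.0, 9.0, 15.0, 30.0, 48.0, 41.0, 35.0, 30.0, 26.0, 22.0, 19.0, 17.0, 14.0, 0.0 cfs; ΣQ_DR = 306.0 cfs, peak = 48.0 cfs.
Runoff depth d = ΣQ_DR·Δt / A = 306.0 × 21600 / (3.56 mi²) = 0.7992 in.
The 1-inch UH is the DRH scaled by (1 in)/d, so U_p = 48.0 × 1/0.7992 = 60.1 cfs.

U_p ≈ 60.1 cfs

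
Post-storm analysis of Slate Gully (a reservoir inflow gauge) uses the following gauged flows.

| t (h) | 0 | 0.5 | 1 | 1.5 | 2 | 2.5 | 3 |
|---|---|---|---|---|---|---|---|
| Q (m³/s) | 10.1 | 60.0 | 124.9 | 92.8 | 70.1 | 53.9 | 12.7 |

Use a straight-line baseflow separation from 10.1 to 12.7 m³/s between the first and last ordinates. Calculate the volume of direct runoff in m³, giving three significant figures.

Direct-runoff ordinates (Q − Q_b): 0.00, 49.47, 113.93, 81.40, 58.27, 41.63, 0.00 m³/s.
ΣQ_DR = 344.7 m³/s.
With Δt = 0.5 h = 1800 s, V = ΣQ_DR · Δt = 344.7 × 1800 = 6.20 × 10^5 m³.

V ≈ 6.20 × 10^5 m³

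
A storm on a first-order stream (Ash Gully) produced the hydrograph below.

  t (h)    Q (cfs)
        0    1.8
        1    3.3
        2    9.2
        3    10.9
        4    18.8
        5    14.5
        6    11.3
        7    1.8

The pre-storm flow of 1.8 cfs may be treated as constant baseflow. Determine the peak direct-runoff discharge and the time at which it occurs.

Subtracting baseflow gives direct-runoff ordinates: 0.0, 1.5, 7.4, 9.1, 17.0, 12.7, 9.5, 0.0 cfs.
The maximum is 17.0 cfs, occurring at the reading for t = 4 h.

Q_p = 17.0 cfs at t = 4 h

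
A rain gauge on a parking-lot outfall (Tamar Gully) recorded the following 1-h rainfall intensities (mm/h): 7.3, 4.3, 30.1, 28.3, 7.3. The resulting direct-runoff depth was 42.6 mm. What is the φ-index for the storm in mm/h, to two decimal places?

φ ≈ 7.90 mm/h

Only the 2 blocks with intensity above φ contribute runoff: 30.1, 28.3 mm/h.
Σ(I−φ)·Δt = d  ⇒  (30.1+28.3 − 2φ)·1 = 42.6
φ = (58.40 − 42.6/1) / 2 = 7.90 mm/h.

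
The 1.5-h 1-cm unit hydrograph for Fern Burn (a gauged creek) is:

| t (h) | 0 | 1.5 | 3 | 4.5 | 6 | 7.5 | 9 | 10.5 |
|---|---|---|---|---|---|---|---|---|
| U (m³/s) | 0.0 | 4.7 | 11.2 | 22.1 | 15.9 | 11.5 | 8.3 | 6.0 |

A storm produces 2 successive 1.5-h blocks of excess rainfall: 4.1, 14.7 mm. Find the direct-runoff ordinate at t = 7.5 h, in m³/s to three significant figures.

By discrete convolution, Q_j = Σ (P_i / 10 mm) · U_{j−i}.
At t = 7.5 h (j=5): Q = (4.1/10)·11.5 + (14.7/10)·15.9 = 28.1 m³/s.

Q ≈ 28.1 m³/s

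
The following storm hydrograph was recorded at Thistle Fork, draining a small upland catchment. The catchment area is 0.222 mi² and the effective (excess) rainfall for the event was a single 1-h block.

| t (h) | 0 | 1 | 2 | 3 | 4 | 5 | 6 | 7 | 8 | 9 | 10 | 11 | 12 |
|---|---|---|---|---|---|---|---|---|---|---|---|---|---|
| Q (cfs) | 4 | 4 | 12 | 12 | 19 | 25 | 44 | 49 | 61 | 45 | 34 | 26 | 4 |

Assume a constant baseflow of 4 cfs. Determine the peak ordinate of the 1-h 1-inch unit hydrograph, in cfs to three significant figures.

Direct runoff: 0.0, 0.0, 8.0, 8.0, 15.0, 21.0, 40.0, 45.0, 57.0, 41.0, 30.0, 22.0, 0.0 cfs; ΣQ_DR = 287.0 cfs, peak = 57.0 cfs.
Runoff depth d = ΣQ_DR·Δt / A = 287.0 × 3600 / (0.222 mi²) = 2.003 in.
The 1-inch UH is the DRH scaled by (1 in)/d, so U_p = 57.0 × 1/2.003 = 28.5 cfs.

U_p ≈ 28.5 cfs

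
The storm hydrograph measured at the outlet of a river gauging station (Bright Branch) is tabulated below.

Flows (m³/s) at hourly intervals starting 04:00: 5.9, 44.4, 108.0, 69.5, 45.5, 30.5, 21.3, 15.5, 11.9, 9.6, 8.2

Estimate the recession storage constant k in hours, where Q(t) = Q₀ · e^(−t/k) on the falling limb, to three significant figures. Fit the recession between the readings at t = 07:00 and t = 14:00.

On the falling limb, Q drops from 69.5 to 8.2 m³/s between t = 07:00 and t = 14:00 (Δt = 7 h).
k = −Δt / ln(Q₂/Q₁) = −7 / ln(8.2/69.5) = 3.28 h.

k ≈ 3.28 h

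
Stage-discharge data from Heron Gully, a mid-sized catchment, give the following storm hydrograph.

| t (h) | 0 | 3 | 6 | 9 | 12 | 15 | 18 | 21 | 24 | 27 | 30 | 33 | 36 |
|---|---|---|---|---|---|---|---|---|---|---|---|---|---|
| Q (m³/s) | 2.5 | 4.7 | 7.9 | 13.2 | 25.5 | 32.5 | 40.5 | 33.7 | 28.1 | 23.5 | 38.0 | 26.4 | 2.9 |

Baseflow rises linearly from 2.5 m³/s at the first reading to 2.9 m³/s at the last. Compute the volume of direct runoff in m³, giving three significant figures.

V ≈ 2.64 × 10^6 m³

Direct-runoff ordinates (Q − Q_b): 0.00, 2.17, 5.33, 10.60, 22.87, 29.83, 37.80, 30.97, 25.33, 20.70, 35.17, 23.53, 0.00 m³/s.
ΣQ_DR = 244.3 m³/s.
With Δt = 3 h = 10800 s, V = ΣQ_DR · Δt = 244.3 × 10800 = 2.64 × 10^6 m³.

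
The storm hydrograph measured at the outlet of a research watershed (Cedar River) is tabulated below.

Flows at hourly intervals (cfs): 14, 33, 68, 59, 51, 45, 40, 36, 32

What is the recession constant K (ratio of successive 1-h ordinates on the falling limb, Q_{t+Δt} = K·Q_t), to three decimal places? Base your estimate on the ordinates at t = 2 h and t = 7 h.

Using the recession-limb readings at t = 2 h and t = 7 h: Q falls from 68 to 36 cfs over 5 intervals.
K = (Q₂/Q₁)^(1/5) = (36/68)^(1/5) = 0.881.

K ≈ 0.881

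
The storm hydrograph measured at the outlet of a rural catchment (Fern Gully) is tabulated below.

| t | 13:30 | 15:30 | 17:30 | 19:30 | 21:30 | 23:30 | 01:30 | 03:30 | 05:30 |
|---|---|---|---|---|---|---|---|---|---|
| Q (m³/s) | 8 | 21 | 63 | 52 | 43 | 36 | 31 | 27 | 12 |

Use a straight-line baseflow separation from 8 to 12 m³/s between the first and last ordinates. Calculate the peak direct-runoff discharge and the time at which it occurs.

Subtracting baseflow gives direct-runoff ordinates: 0.00, 12.50, 54.00, 42.50, 33.00, 25.50, 20.00, 15.50, 0.00 m³/s.
The maximum is 54.00 m³/s, occurring at the reading for t = 17:30.

Q_p = 54.00 m³/s at t = 17:30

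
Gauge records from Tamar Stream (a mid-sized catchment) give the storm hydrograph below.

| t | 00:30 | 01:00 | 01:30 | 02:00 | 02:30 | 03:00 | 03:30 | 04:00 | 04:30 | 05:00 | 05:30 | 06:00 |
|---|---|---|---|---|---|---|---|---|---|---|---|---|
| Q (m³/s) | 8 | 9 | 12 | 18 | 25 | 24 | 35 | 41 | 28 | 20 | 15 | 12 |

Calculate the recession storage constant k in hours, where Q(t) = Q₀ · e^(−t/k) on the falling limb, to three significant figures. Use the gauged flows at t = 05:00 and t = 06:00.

k ≈ 1.96 h

On the falling limb, Q drops from 20 to 12 m³/s between t = 05:00 and t = 06:00 (Δt = 1 h).
k = −Δt / ln(Q₂/Q₁) = −1 / ln(12/20) = 1.96 h.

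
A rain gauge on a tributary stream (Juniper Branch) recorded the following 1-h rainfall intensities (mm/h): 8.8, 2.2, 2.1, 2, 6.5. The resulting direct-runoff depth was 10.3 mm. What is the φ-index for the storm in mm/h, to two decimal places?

φ ≈ 2.50 mm/h

Only the 2 blocks with intensity above φ contribute runoff: 8.8, 6.5 mm/h.
Σ(I−φ)·Δt = d  ⇒  (8.8+6.5 − 2φ)·1 = 10.3
φ = (15.30 − 10.3/1) / 2 = 2.50 mm/h.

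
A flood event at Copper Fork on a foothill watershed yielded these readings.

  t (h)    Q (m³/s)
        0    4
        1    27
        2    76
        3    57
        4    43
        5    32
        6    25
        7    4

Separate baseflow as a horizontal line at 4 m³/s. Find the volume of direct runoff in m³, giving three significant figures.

Direct-runoff ordinates (Q − Q_b): 0.0, 23.0, 72.0, 53.0, 39.0, 28.0, 21.0, 0.0 m³/s.
ΣQ_DR = 236.0 m³/s.
With Δt = 1 h = 3600 s, V = ΣQ_DR · Δt = 236.0 × 3600 = 8.50 × 10^5 m³.

V ≈ 8.50 × 10^5 m³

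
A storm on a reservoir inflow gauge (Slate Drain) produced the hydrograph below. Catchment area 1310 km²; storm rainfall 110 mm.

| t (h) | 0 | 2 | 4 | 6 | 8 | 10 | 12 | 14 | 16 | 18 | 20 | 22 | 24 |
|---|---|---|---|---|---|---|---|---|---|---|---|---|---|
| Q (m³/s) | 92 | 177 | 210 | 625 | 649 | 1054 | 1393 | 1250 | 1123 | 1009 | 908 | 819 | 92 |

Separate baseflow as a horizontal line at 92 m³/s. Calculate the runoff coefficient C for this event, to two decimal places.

C ≈ 0.41

ΣQ_DR = 8205 m³/s; V = ΣQ_DR·Δt = 5.908 × 10^7 m³.
Runoff depth d = V / A = 45.10 mm.
C = d / P = 45.10 / 110 = 0.41.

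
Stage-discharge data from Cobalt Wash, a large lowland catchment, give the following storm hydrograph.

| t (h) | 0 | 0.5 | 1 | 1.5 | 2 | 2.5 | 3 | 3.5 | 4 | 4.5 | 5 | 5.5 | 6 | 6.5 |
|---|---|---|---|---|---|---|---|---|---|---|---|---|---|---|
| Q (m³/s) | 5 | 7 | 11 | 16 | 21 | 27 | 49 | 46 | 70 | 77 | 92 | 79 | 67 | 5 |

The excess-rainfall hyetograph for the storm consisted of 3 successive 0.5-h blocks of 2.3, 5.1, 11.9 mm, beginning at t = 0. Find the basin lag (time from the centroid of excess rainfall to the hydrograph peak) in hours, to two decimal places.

t_L ≈ 4.00 h

Centroid of excess rainfall: t_c = Σ P_i·t̄_i / ΣP_i = 0.9987 h (block centres at 0.25, 0.75, 1.25 h).
Hydrograph peak occurs at t = 5 h, so basin lag t_L = 5 − 0.9987 = 4.00 h.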